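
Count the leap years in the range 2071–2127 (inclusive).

13

Years divisible by 4: 2072, 2076, …, 2124 — 14 in all.
Of these, 2100 is divisible by 100 but not 400, so not leap.
Leap years: 14 − 1 = 13.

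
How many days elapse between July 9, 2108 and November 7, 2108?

121

July 2108: 31 − 9 = 22 days remain.
Then August (31), September (30), October (31): 31 + 30 + 31 = 92 days.
November 1–7, 2108: 7 days.
Total: 22 + 92 + 7 = 121 days.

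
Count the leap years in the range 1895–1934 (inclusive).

9

Years divisible by 4 in [1895, 1934]: 1896, 1900, 1904, 1908, 1912, 1916, 1920, 1924, 1928, 1932.
Of these, 1900 is divisible by 100 but not 400, so not leap.
Leap years: 10 − 1 = 9.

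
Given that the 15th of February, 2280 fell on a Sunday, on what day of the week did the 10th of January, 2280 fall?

Saturday

Count forward from the earlier date (January 10, 2280) to the later (February 15, 2280):
January 2280: 31 − 10 = 21 days remain.
February 1–15, 2280: 15 days (2280 is a leap year).
Total: 21 + 15 = 36 days.
36 mod 7 = 1, so 1 day before Sunday is Saturday.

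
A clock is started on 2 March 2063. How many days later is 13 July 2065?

864

March 2063: 31 − 2 = 29 days remain.
Then 27 full months totalling 822 days.
July 1–13, 2065: 13 days.
Total: 29 + 822 + 13 = 864 days.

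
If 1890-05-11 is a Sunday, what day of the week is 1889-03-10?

Count forward from the earlier date (March 10, 1889) to the later (May 11, 1890):
Day-of-year of March 10, 1889: 69.
Day-of-year of May 11, 1890: 131.
1889 has 365 days, so 365 − 69 = 296 days remain in 1889.
Total: 296 + 131 = 427 days.
427 is a multiple of 7, so 1889-03-10 falls on the same weekday: Sunday.

Sunday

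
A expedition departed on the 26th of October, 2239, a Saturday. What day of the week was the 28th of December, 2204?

Count forward from the earlier date (December 28, 2204) to the later (October 26, 2239):
Day-of-year of December 28, 2204: 363.
Day-of-year of October 26, 2239: 299.
2204 has 366 days, so 366 − 363 = 3 days remain in 2204.
Full years 2205–2238: 26 common + 8 leap = 26×365 + 8×366 = 12418 days.
Total: 3 + 12418 + 299 = 12720 days.
12720 mod 7 = 1, so 1 day before Saturday is Friday.

Friday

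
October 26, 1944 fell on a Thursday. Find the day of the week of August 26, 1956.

From October 26, 1944 to October 26, 1955: 11 years, of which 2 contain a Feb 29 — 9×365 + 2×366 = 4017 days.
October 1955: 31 − 26 = 5 days remain.
Then 9 full months totalling 274 days.
August 1–26, 1956: 26 days.
Residual: 305 days.
Total: 4322 days.
4322 mod 7 = 3, so 3 days after Thursday is Sunday.

Sunday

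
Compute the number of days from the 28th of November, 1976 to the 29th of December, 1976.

November 1976: 30 − 28 = 2 days remain.
December 1–29, 1976: 29 days.
Total: 2 + 29 = 31 days.

31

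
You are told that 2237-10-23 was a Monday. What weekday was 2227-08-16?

Thursday

Count forward from the earlier date (August 16, 2227) to the later (October 23, 2237):
Day-of-year of August 16, 2227: 228.
Day-of-year of October 23, 2237: 296.
2227 has 365 days, so 365 − 228 = 137 days remain in 2227.
Full years 2228–2236: 6 common + 3 leap = 6×365 + 3×366 = 3288 days.
Total: 137 + 3288 + 296 = 3721 days.
3721 mod 7 = 4, so 4 days before Monday is Thursday.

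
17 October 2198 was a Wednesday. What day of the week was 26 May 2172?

Tuesday

Count forward from the earlier date (May 26, 2172) to the later (October 17, 2198):
From May 26, 2172 to May 26, 2198: 26 years, of which 6 contain a Feb 29 — 20×365 + 6×366 = 9496 days.
May 2198: 31 − 26 = 5 days remain.
Then June (30), July (31), August (31), September (30): 30 + 31 + 31 + 30 = 122 days.
October 1–17, 2198: 17 days.
Residual: 144 days.
Total: 9640 days.
9640 mod 7 = 1, so 1 day before Wednesday is Tuesday.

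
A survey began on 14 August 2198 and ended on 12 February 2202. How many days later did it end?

1277

August 14, 2198 → August 14, 2199: 365 days.
August 14, 2199 → August 14, 2200: 365 days (2200 is not a leap year (divisible by 100 but not 400)).
August 14, 2200 → August 14, 2201: 365 days.
August 2201: 31 − 14 = 17 days remain.
Then September (30), October (31), November (30), December (31), January (31): 30 + 31 + 30 + 31 + 31 = 153 days.
February 1–12, 2202: 12 days (2202 is not a leap year).
Residual: 182 days.
Total: 1277 days.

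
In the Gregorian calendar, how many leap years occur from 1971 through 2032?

Years divisible by 4: 1972, 1976, …, 2032 — 16 in all.
2000 is divisible by 400, so still leap.
No century exceptions apply. Count: 16.

16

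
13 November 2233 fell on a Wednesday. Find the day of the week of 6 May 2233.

Monday

Count forward from the earlier date (May 6, 2233) to the later (November 13, 2233):
May 2233: 31 − 6 = 25 days remain.
Then June (30), July (31), August (31), September (30), October (31): 30 + 31 + 31 + 30 + 31 = 153 days.
November 1–13, 2233: 13 days.
Total: 25 + 153 + 13 = 191 days.
191 mod 7 = 2, so 2 days before Wednesday is Monday.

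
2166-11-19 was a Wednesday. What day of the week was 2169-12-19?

Tuesday

November 19, 2166 → November 19, 2167: 365 days.
November 19, 2167 → November 19, 2168: 366 days (2168 is a leap year).
November 19, 2168 → November 19, 2169: 365 days.
November 2169: 30 − 19 = 11 days remain.
December 1–19, 2169: 19 days.
Residual: 30 days.
Total: 1126 days.
1126 mod 7 = 6, so 6 days after Wednesday is Tuesday.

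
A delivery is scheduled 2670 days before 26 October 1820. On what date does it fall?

5 July 1813

Count 2670 days before October 26, 1820:
Day-of-year of July 5, 1813: 186.
Day-of-year of October 26, 1820: 300.
1813 has 365 days, so 365 − 186 = 179 days remain in 1813.
Full years: 1814: 365; 1815: 365; 1816: 366; 1817: 365; 1818: 365; 1819: 365. Sum = 2191.
Total: 179 + 2191 + 300 = 2670 days.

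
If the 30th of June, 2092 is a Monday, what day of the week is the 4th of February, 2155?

Day-of-year of June 30, 2092: 182.
Day-of-year of February 4, 2155: 35.
2092 has 366 days, so 366 − 182 = 184 days remain in 2092.
Full years 2093–2154: 48 common + 14 leap = 48×365 + 14×366 = 22644 days.
Total: 184 + 22644 + 35 = 22863 days.
22863 mod 7 = 1, so 1 day after Monday is Tuesday.

Tuesday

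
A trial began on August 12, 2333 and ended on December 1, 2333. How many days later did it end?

111

August 2333: 31 − 12 = 19 days remain.
Then September (30), October (31), November (30): 30 + 31 + 30 = 91 days.
December 1, 2333: 1 day.
Total: 19 + 91 + 1 = 111 days.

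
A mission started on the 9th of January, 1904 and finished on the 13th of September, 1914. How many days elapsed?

Day-of-year of January 9, 1904: 9.
Day-of-year of September 13, 1914: 256.
1904 has 366 days, so 366 − 9 = 357 days remain in 1904.
Full years 1905–1913: 7 common + 2 leap = 7×365 + 2×366 = 3287 days.
Total: 357 + 3287 + 256 = 3900 days.

3900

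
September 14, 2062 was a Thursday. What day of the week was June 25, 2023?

Count forward from the earlier date (June 25, 2023) to the later (September 14, 2062):
Day-of-year of June 25, 2023: 176.
Day-of-year of September 14, 2062: 257.
2023 has 365 days, so 365 − 176 = 189 days remain in 2023.
Full years 2024–2061: 28 common + 10 leap = 28×365 + 10×366 = 13880 days.
Total: 189 + 13880 + 257 = 14326 days.
14326 mod 7 = 4, so 4 days before Thursday is Sunday.

Sunday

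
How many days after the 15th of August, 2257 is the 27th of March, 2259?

August 15, 2257 → August 15, 2258: 365 days.
August 2258: 31 − 15 = 16 days remain.
Then September (30), October (31), November (30), December (31), January (31), February 2259 (28): 30 + 31 + 30 + 31 + 31 + 28 = 181 days.
March 1–27, 2259: 27 days.
Residual: 224 days.
Total: 589 days.

589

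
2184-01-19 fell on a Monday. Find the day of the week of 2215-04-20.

Thursday

From January 19, 2184 to January 19, 2215: 31 years, of which 7 contain a Feb 29 — 24×365 + 7×366 = 11322 days.
(2200 is not a leap year (divisible by 100 but not 400).)
January 2215: 31 − 19 = 12 days remain.
Then February 2215 (28), March (31): 28 + 31 = 59 days.
April 1–20, 2215: 20 days.
Residual: 91 days.
Total: 11413 days.
11413 mod 7 = 3, so 3 days after Monday is Thursday.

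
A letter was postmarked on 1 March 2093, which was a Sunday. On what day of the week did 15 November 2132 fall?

From March 1, 2093 to March 1, 2132: 39 years, of which 9 contain a Feb 29 — 30×365 + 9×366 = 14244 days.
(2100 is not a leap year (divisible by 100 but not 400).)
March 2132: 31 − 1 = 30 days remain.
Then April (30), May (31), June (30), July (31), August (31), September (30), October (31): 30 + 31 + 30 + 31 + 31 + 30 + 31 = 214 days.
November 1–15, 2132: 15 days.
Residual: 259 days.
Total: 14503 days.
14503 mod 7 = 6, so 6 days after Sunday is Saturday.

Saturday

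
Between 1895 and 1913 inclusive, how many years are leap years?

4

Years divisible by 4 in [1895, 1913]: 1896, 1900, 1904, 1908, 1912.
Of these, 1900 is divisible by 100 but not 400, so not leap.
Leap years: 5 − 1 = 4.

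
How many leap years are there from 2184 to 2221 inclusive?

9

Years divisible by 4 in [2184, 2221]: 2184, 2188, 2192, 2196, 2200, 2204, 2208, 2212, 2216, 2220.
Of these, 2200 is divisible by 100 but not 400, so not leap.
Leap years: 10 − 1 = 9.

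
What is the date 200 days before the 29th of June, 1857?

the 11th of December, 1856

Count 200 days before June 29, 1857:
Day-of-year of December 11, 1856: 346.
Day-of-year of June 29, 1857: 180.
1856 has 366 days, so 366 − 346 = 20 days remain in 1856.
Total: 20 + 180 = 200 days.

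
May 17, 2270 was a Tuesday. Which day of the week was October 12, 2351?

Friday

From May 17, 2270 to May 17, 2351: 81 years, of which 19 contain a Feb 29 — 62×365 + 19×366 = 29584 days.
(2300 is not a leap year (divisible by 100 but not 400).)
May 2351: 31 − 17 = 14 days remain.
Then June (30), July (31), August (31), September (30): 30 + 31 + 31 + 30 = 122 days.
October 1–12, 2351: 12 days.
Residual: 148 days.
Total: 29732 days.
29732 mod 7 = 3, so 3 days after Tuesday is Friday.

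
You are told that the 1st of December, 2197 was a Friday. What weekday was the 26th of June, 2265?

Monday

Day-of-year of December 1, 2197: 335.
Day-of-year of June 26, 2265: 177.
2197 has 365 days, so 365 − 335 = 30 days remain in 2197.
Full years 2198–2264: 51 common + 16 leap = 51×365 + 16×366 = 24471 days.
Total: 30 + 24471 + 177 = 24678 days.
24678 mod 7 = 3, so 3 days after Friday is Monday.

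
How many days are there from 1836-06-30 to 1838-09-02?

Day-of-year of June 30, 1836: 182.
Day-of-year of September 2, 1838: 245.
1836 has 366 days, so 366 − 182 = 184 days remain in 1836.
Full years: 1837: 365. Sum = 365.
Total: 184 + 365 + 245 = 794 days.

794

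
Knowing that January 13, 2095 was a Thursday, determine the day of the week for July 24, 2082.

Friday

Count forward from the earlier date (July 24, 2082) to the later (January 13, 2095):
From July 24, 2082 to July 24, 2094: 12 years, of which 3 contain a Feb 29 — 9×365 + 3×366 = 4383 days.
July 2094: 31 − 24 = 7 days remain.
Then August (31), September (30), October (31), November (30), December (31): 31 + 30 + 31 + 30 + 31 = 153 days.
January 1–13, 2095: 13 days.
Residual: 173 days.
Total: 4556 days.
4556 mod 7 = 6, so 6 days before Thursday is Friday.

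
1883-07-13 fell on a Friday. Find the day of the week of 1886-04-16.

Friday

Day-of-year of July 13, 1883: 194.
Day-of-year of April 16, 1886: 106.
1883 has 365 days, so 365 − 194 = 171 days remain in 1883.
Full years: 1884: 366; 1885: 365. Sum = 731.
Total: 171 + 731 + 106 = 1008 days.
1008 is a multiple of 7, so 1886-04-16 falls on the same weekday: Friday.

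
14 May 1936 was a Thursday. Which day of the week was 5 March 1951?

Monday

Day-of-year of May 14, 1936: 135.
Day-of-year of March 5, 1951: 64.
1936 has 366 days, so 366 − 135 = 231 days remain in 1936.
Full years 1937–1950: 11 common + 3 leap = 11×365 + 3×366 = 5113 days.
Total: 231 + 5113 + 64 = 5408 days.
5408 mod 7 = 4, so 4 days after Thursday is Monday.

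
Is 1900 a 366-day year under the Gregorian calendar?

1900 is not a leap year (divisible by 100 but not 400).

No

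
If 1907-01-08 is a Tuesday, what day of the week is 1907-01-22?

Within January 1907: 22 − 8 = 14 days.
14 is a multiple of 7, so 1907-01-22 falls on the same weekday: Tuesday.

Tuesday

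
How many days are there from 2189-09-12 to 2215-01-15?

9255

Day-of-year of September 12, 2189: 255.
Day-of-year of January 15, 2215: 15.
2189 has 365 days, so 365 − 255 = 110 days remain in 2189.
Full years 2190–2214: 20 common + 5 leap = 20×365 + 5×366 = 9130 days.
Total: 110 + 9130 + 15 = 9255 days.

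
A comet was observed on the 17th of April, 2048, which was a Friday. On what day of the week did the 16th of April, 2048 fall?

Thursday

Count forward from the earlier date (April 16, 2048) to the later (April 17, 2048):
Within April 2048: 17 − 16 = 1 day.
1 mod 7 = 1, so 1 day before Friday is Thursday.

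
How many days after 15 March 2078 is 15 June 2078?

March 2078: 31 − 15 = 16 days remain.
Then April (30), May (31): 30 + 31 = 61 days.
June 1–15, 2078: 15 days.
Total: 16 + 61 + 15 = 92 days.

92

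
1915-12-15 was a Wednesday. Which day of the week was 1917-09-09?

Sunday

December 15, 1915 → December 15, 1916: 366 days (1916 is a leap year).
December 1916: 31 − 15 = 16 days remain.
Then January (31), February 1917 (28), March (31), April (30), May (31), June (30), July (31), August (31): 31 + 28 + 31 + 30 + 31 + 30 + 31 + 31 = 243 days.
September 1–9, 1917: 9 days.
Residual: 268 days.
Total: 634 days.
634 mod 7 = 4, so 4 days after Wednesday is Sunday.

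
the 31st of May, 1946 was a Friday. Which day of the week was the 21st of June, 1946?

May 1946: 31 − 31 = 0 days remain.
June 1–21, 1946: 21 days.
Total: 0 + 21 = 21 days.
21 is a multiple of 7, so the 21st of June, 1946 falls on the same weekday: Friday.

Friday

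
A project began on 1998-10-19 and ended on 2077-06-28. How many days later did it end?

28742

Day-of-year of October 19, 1998: 292.
Day-of-year of June 28, 2077: 179.
1998 has 365 days, so 365 − 292 = 73 days remain in 1998.
Full years 1999–2076: 58 common + 20 leap = 58×365 + 20×366 = 28490 days.
Total: 73 + 28490 + 179 = 28742 days.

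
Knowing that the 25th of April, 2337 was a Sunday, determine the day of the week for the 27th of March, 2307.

Wednesday

Count forward from the earlier date (March 27, 2307) to the later (April 25, 2337):
Day-of-year of March 27, 2307: 86.
Day-of-year of April 25, 2337: 115.
2307 has 365 days, so 365 − 86 = 279 days remain in 2307.
Full years 2308–2336: 21 common + 8 leap = 21×365 + 8×366 = 10593 days.
Total: 279 + 10593 + 115 = 10987 days.
10987 mod 7 = 4, so 4 days before Sunday is Wednesday.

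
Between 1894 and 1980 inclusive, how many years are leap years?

Years divisible by 4: 1896, 1900, …, 1980 — 22 in all.
Of these, 1900 is divisible by 100 but not 400, so not leap.
Leap years: 22 − 1 = 21.

21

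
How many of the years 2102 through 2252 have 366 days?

37

Years divisible by 4: 2104, 2108, …, 2252 — 38 in all.
Of these, 2200 is divisible by 100 but not 400, so not leap.
Leap years: 38 − 1 = 37.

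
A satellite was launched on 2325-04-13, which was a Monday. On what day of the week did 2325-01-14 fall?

Wednesday

Count forward from the earlier date (January 14, 2325) to the later (April 13, 2325):
January 2325: 31 − 14 = 17 days remain.
Then February 2325 (28), March (31): 28 + 31 = 59 days.
April 1–13, 2325: 13 days.
Total: 17 + 59 + 13 = 89 days.
89 mod 7 = 5, so 5 days before Monday is Wednesday.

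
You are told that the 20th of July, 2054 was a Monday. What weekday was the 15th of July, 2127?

Day-of-year of July 20, 2054: 201.
Day-of-year of July 15, 2127: 196.
2054 has 365 days, so 365 − 201 = 164 days remain in 2054.
Full years 2055–2126: 55 common + 17 leap = 55×365 + 17×366 = 26297 days.
Total: 164 + 26297 + 196 = 26657 days.
26657 mod 7 = 1, so 1 day after Monday is Tuesday.

Tuesday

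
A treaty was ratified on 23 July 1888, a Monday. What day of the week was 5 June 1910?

Sunday

From July 23, 1888 to July 23, 1909: 21 years, of which 4 contain a Feb 29 — 17×365 + 4×366 = 7669 days.
(1900 is not a leap year (divisible by 100 but not 400).)
July 1909: 31 − 23 = 8 days remain.
Then 10 full months totalling 304 days.
June 1–5, 1910: 5 days.
Residual: 317 days.
Total: 7986 days.
7986 mod 7 = 6, so 6 days after Monday is Sunday.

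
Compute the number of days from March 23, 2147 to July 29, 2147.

March 2147: 31 − 23 = 8 days remain.
Then April (30), May (31), June (30): 30 + 31 + 30 = 91 days.
July 1–29, 2147: 29 days.
Total: 8 + 91 + 29 = 128 days.

128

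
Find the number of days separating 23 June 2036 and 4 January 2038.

560

Day-of-year of June 23, 2036: 175.
Day-of-year of January 4, 2038: 4.
2036 has 366 days, so 366 − 175 = 191 days remain in 2036.
Full years: 2037: 365. Sum = 365.
Total: 191 + 365 + 4 = 560 days.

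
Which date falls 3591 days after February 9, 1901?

December 10, 1910

Count 3591 days after February 9, 1901:
From February 9, 1901 to February 9, 1910: 9 years, of which 2 contain a Feb 29 — 7×365 + 2×366 = 3287 days.
February 1910: 28 − 9 = 19 days remain (1910 is not a leap year, so February has 28 days).
Then 9 full months totalling 275 days.
December 1–10, 1910: 10 days.
Residual: 304 days.
Total: 3591 days.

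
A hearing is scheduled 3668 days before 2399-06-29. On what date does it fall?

2389-06-13

Count 3668 days before June 29, 2399:
From June 13, 2389 to June 13, 2399: 10 years, of which 2 contain a Feb 29 — 8×365 + 2×366 = 3652 days.
Within June 2399: 29 − 13 = 16 days.
Total: 3668 days.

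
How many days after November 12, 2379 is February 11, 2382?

822

November 12, 2379 → November 12, 2380: 366 days (2380 is a leap year).
November 12, 2380 → November 12, 2381: 365 days.
November 2381: 30 − 12 = 18 days remain.
Then December (31), January (31): 31 + 31 = 62 days.
February 1–11, 2382: 11 days (2382 is not a leap year).
Residual: 91 days.
Total: 822 days.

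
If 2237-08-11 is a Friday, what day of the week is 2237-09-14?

Thursday

August 2237: 31 − 11 = 20 days remain.
September 1–14, 2237: 14 days.
Total: 20 + 14 = 34 days.
34 mod 7 = 6, so 6 days after Friday is Thursday.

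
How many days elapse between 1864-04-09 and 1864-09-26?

April 1864: 30 − 9 = 21 days remain.
Then May (31), June (30), July (31), August (31): 31 + 30 + 31 + 31 = 123 days.
September 1–26, 1864: 26 days.
Total: 21 + 123 + 26 = 170 days.

170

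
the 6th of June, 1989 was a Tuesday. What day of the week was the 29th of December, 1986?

Monday

Count forward from the earlier date (December 29, 1986) to the later (June 6, 1989):
December 29, 1986 → December 29, 1987: 365 days.
December 29, 1987 → December 29, 1988: 366 days (1988 is a leap year).
December 1988: 31 − 29 = 2 days remain.
Then January (31), February 1989 (28), March (31), April (30), May (31): 31 + 28 + 31 + 30 + 31 = 151 days.
June 1–6, 1989: 6 days.
Residual: 159 days.
Total: 890 days.
890 mod 7 = 1, so 1 day before Tuesday is Monday.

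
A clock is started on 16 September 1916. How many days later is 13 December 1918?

September 1916: 30 − 16 = 14 days remain.
Then 26 full months totalling 791 days.
December 1–13, 1918: 13 days.
Total: 14 + 791 + 13 = 818 days.

818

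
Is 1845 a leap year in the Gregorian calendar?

No

1845 is not a leap year.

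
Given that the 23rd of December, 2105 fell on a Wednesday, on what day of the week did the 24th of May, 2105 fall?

Count forward from the earlier date (May 24, 2105) to the later (December 23, 2105):
May 2105: 31 − 24 = 7 days remain.
Then June (30), July (31), August (31), September (30), October (31), November (30): 30 + 31 + 31 + 30 + 31 + 30 = 183 days.
December 1–23, 2105: 23 days.
Total: 7 + 183 + 23 = 213 days.
213 mod 7 = 3, so 3 days before Wednesday is Sunday.

Sunday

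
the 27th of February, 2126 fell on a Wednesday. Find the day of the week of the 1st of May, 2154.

Wednesday

Day-of-year of February 27, 2126: 58.
Day-of-year of May 1, 2154: 121.
2126 has 365 days, so 365 − 58 = 307 days remain in 2126.
Full years 2127–2153: 20 common + 7 leap = 20×365 + 7×366 = 9862 days.
Total: 307 + 9862 + 121 = 10290 days.
10290 is a multiple of 7, so the 1st of May, 2154 falls on the same weekday: Wednesday.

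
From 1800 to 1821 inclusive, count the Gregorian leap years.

5

Years divisible by 4 in [1800, 1821]: 1800, 1804, 1808, 1812, 1816, 1820.
Of these, 1800 is divisible by 100 but not 400, so not leap.
Leap years: 6 − 1 = 5.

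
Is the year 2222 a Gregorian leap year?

No

2222 is not a leap year.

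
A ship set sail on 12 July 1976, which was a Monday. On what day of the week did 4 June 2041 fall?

Tuesday

Day-of-year of July 12, 1976: 194.
Day-of-year of June 4, 2041: 155.
1976 has 366 days, so 366 − 194 = 172 days remain in 1976.
Full years 1977–2040: 48 common + 16 leap = 48×365 + 16×366 = 23376 days.
Total: 172 + 23376 + 155 = 23703 days.
23703 mod 7 = 1, so 1 day after Monday is Tuesday.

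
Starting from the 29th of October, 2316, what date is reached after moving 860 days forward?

the 8th of March, 2319

Count 860 days after October 29, 2316:
October 29, 2316 → October 29, 2317: 365 days.
October 29, 2317 → October 29, 2318: 365 days.
October 2318: 31 − 29 = 2 days remain.
Then November (30), December (31), January (31), February 2319 (28): 30 + 31 + 31 + 28 = 120 days.
March 1–8, 2319: 8 days.
Residual: 130 days.
Total: 860 days.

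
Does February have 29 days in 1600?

Yes

1600 is a leap year (divisible by 400).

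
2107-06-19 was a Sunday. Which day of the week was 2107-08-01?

June 2107: 30 − 19 = 11 days remain.
Then July (31): 31 days.
August 1, 2107: 1 day.
Total: 11 + 31 + 1 = 43 days.
43 mod 7 = 1, so 1 day after Sunday is Monday.

Monday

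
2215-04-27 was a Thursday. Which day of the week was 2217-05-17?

Saturday

April 27, 2215 → April 27, 2216: 366 days (2216 is a leap year).
April 27, 2216 → April 27, 2217: 365 days.
April 2217: 30 − 27 = 3 days remain.
May 1–17, 2217: 17 days.
Residual: 20 days.
Total: 751 days.
751 mod 7 = 2, so 2 days after Thursday is Saturday.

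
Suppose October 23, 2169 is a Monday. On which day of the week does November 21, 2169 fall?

Tuesday

October 2169: 31 − 23 = 8 days remain.
November 1–21, 2169: 21 days.
Total: 8 + 21 = 29 days.
29 mod 7 = 1, so 1 day after Monday is Tuesday.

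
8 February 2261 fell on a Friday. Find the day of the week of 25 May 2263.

February 8, 2261 → February 8, 2262: 365 days.
February 8, 2262 → February 8, 2263: 365 days.
February 2263: 28 − 8 = 20 days remain (2263 is not a leap year, so February has 28 days).
Then March (31), April (30): 31 + 30 = 61 days.
May 1–25, 2263: 25 days.
Residual: 106 days.
Total: 836 days.
836 mod 7 = 3, so 3 days after Friday is Monday.

Monday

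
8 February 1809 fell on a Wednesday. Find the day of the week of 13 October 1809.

Friday

February 1809: 28 − 8 = 20 days remain (1809 is not a leap year, so February has 28 days).
Then March (31), April (30), May (31), June (30), July (31), August (31), September (30): 31 + 30 + 31 + 30 + 31 + 31 + 30 = 214 days.
October 1–13, 1809: 13 days.
Total: 20 + 214 + 13 = 247 days.
247 mod 7 = 2, so 2 days after Wednesday is Friday.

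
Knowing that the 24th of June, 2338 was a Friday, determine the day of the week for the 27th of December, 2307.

Friday

Count forward from the earlier date (December 27, 2307) to the later (June 24, 2338):
Day-of-year of December 27, 2307: 361.
Day-of-year of June 24, 2338: 175.
2307 has 365 days, so 365 − 361 = 4 days remain in 2307.
Full years 2308–2337: 22 common + 8 leap = 22×365 + 8×366 = 10958 days.
Total: 4 + 10958 + 175 = 11137 days.
11137 is a multiple of 7, so the 27th of December, 2307 falls on the same weekday: Friday.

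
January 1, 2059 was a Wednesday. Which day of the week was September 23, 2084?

Day-of-year of January 1, 2059: 1.
Day-of-year of September 23, 2084: 267.
2059 has 365 days, so 365 − 1 = 364 days remain in 2059.
Full years 2060–2083: 18 common + 6 leap = 18×365 + 6×366 = 8766 days.
Total: 364 + 8766 + 267 = 9397 days.
9397 mod 7 = 3, so 3 days after Wednesday is Saturday.

Saturday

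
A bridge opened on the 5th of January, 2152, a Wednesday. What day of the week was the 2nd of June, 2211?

From January 5, 2152 to January 5, 2211: 59 years, of which 14 contain a Feb 29 — 45×365 + 14×366 = 21549 days.
(2200 is not a leap year (divisible by 100 but not 400).)
January 2211: 31 − 5 = 26 days remain.
Then February 2211 (28), March (31), April (30), May (31): 28 + 31 + 30 + 31 = 120 days.
June 1–2, 2211: 2 days.
Residual: 148 days.
Total: 21697 days.
21697 mod 7 = 4, so 4 days after Wednesday is Sunday.

Sunday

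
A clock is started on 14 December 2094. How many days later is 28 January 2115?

7349

Day-of-year of December 14, 2094: 348.
Day-of-year of January 28, 2115: 28.
2094 has 365 days, so 365 − 348 = 17 days remain in 2094.
Full years 2095–2114: 16 common + 4 leap = 16×365 + 4×366 = 7304 days.
Total: 17 + 7304 + 28 = 7349 days.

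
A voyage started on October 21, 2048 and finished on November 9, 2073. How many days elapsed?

Day-of-year of October 21, 2048: 295.
Day-of-year of November 9, 2073: 313.
2048 has 366 days, so 366 − 295 = 71 days remain in 2048.
Full years 2049–2072: 18 common + 6 leap = 18×365 + 6×366 = 8766 days.
Total: 71 + 8766 + 313 = 9150 days.

9150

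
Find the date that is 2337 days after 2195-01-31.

2201-06-26

Count 2337 days after January 31, 2195:
Day-of-year of January 31, 2195: 31.
Day-of-year of June 26, 2201: 177.
2195 has 365 days, so 365 − 31 = 334 days remain in 2195.
Full years: 2196: 366; 2197: 365; 2198: 365; 2199: 365; 2200: 365. Sum = 1826.
Total: 334 + 1826 + 177 = 2337 days.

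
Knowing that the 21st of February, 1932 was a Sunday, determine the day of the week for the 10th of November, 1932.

February 1932: 29 − 21 = 8 days remain (1932 is a leap year, so February has 29 days).
Then March (31), April (30), May (31), June (30), July (31), August (31), September (30), October (31): 31 + 30 + 31 + 30 + 31 + 31 + 30 + 31 = 245 days.
November 1–10, 1932: 10 days.
Total: 8 + 245 + 10 = 263 days.
263 mod 7 = 4, so 4 days after Sunday is Thursday.

Thursday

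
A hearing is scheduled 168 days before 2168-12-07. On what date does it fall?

2168-06-22

Count 168 days before December 7, 2168:
June 2168: 30 − 22 = 8 days remain.
Then July (31), August (31), September (30), October (31), November (30): 31 + 31 + 30 + 31 + 30 = 153 days.
December 1–7, 2168: 7 days.
Total: 8 + 153 + 7 = 168 days.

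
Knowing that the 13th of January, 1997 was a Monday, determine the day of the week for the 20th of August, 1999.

Friday

Day-of-year of January 13, 1997: 13.
Day-of-year of August 20, 1999: 232.
1997 has 365 days, so 365 − 13 = 352 days remain in 1997.
Full years: 1998: 365. Sum = 365.
Total: 352 + 365 + 232 = 949 days.
949 mod 7 = 4, so 4 days after Monday is Friday.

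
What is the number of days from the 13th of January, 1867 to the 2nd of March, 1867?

48

January 1867: 31 − 13 = 18 days remain.
Then February 1867 (28): 28 days.
March 1–2, 1867: 2 days.
Total: 18 + 28 + 2 = 48 days.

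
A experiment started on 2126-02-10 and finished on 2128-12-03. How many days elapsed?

1027

February 10, 2126 → February 10, 2127: 365 days.
February 10, 2127 → February 10, 2128: 365 days.
February 2128: 29 − 10 = 19 days remain (2128 is a leap year, so February has 29 days).
Then 9 full months totalling 275 days.
December 1–3, 2128: 3 days.
Residual: 297 days.
Total: 1027 days.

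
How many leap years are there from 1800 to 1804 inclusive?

Years divisible by 4 in [1800, 1804]: 1800, 1804.
Of these, 1800 is divisible by 100 but not 400, so not leap.
Leap years: 2 − 1 = 1.

1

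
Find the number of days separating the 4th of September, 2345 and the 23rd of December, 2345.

110

September 2345: 30 − 4 = 26 days remain.
Then October (31), November (30): 31 + 30 = 61 days.
December 1–23, 2345: 23 days.
Total: 26 + 61 + 23 = 110 days.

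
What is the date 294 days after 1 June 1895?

21 March 1896

Count 294 days after June 1, 1895:
Day-of-year of June 1, 1895: 152.
Day-of-year of March 21, 1896: 81.
1895 has 365 days, so 365 − 152 = 213 days remain in 1895.
Total: 213 + 81 = 294 days.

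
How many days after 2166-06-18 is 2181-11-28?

Day-of-year of June 18, 2166: 169.
Day-of-year of November 28, 2181: 332.
2166 has 365 days, so 365 − 169 = 196 days remain in 2166.
Full years 2167–2180: 10 common + 4 leap = 10×365 + 4×366 = 5114 days.
Total: 196 + 5114 + 332 = 5642 days.

5642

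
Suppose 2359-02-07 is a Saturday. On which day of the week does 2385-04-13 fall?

Saturday

Day-of-year of February 7, 2359: 38.
Day-of-year of April 13, 2385: 103.
2359 has 365 days, so 365 − 38 = 327 days remain in 2359.
Full years 2360–2384: 18 common + 7 leap = 18×365 + 7×366 = 9132 days.
Total: 327 + 9132 + 103 = 9562 days.
9562 is a multiple of 7, so 2385-04-13 falls on the same weekday: Saturday.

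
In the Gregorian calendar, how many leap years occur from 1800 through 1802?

Years divisible by 4 in [1800, 1802]: 1800.
Of these, 1800 is divisible by 100 but not 400, so not leap.
Leap years: 1 − 1 = 0.

0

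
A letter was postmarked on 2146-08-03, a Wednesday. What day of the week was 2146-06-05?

Sunday

Count forward from the earlier date (June 5, 2146) to the later (August 3, 2146):
June 2146: 30 − 5 = 25 days remain.
Then July (31): 31 days.
August 1–3, 2146: 3 days.
Total: 25 + 31 + 3 = 59 days.
59 mod 7 = 3, so 3 days before Wednesday is Sunday.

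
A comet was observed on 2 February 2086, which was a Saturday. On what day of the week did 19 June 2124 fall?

Monday

Day-of-year of February 2, 2086: 33.
Day-of-year of June 19, 2124: 171.
2086 has 365 days, so 365 − 33 = 332 days remain in 2086.
Full years 2087–2123: 29 common + 8 leap = 29×365 + 8×366 = 13513 days.
Total: 332 + 13513 + 171 = 14016 days.
14016 mod 7 = 2, so 2 days after Saturday is Monday.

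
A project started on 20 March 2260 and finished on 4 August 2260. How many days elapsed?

137

March 2260: 31 − 20 = 11 days remain.
Then April (30), May (31), June (30), July (31): 30 + 31 + 30 + 31 = 122 days.
August 1–4, 2260: 4 days.
Total: 11 + 122 + 4 = 137 days.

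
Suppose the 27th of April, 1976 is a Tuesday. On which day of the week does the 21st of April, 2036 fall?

Monday

Day-of-year of April 27, 1976: 118.
Day-of-year of April 21, 2036: 112.
1976 has 366 days, so 366 − 118 = 248 days remain in 1976.
Full years 1977–2035: 45 common + 14 leap = 45×365 + 14×366 = 21549 days.
Total: 248 + 21549 + 112 = 21909 days.
21909 mod 7 = 6, so 6 days after Tuesday is Monday.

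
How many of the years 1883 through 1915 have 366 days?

Years divisible by 4 in [1883, 1915]: 1884, 1888, 1892, 1896, 1900, 1904, 1908, 1912.
Of these, 1900 is divisible by 100 but not 400, so not leap.
Leap years: 8 − 1 = 7.

7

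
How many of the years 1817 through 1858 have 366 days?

Years divisible by 4 in [1817, 1858]: 1820, 1824, 1828, 1832, 1836, 1840, 1844, 1848, 1852, 1856.
No century exceptions apply. Count: 10.

10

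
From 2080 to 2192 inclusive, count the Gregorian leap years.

28

Years divisible by 4: 2080, 2084, …, 2192 — 29 in all.
Of these, 2100 is divisible by 100 but not 400, so not leap.
Leap years: 29 − 1 = 28.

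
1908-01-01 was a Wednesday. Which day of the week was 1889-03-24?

Sunday

Count forward from the earlier date (March 24, 1889) to the later (January 1, 1908):
Day-of-year of March 24, 1889: 83.
Day-of-year of January 1, 1908: 1.
1889 has 365 days, so 365 − 83 = 282 days remain in 1889.
Full years 1890–1907: 15 common + 3 leap = 15×365 + 3×366 = 6573 days.
Total: 282 + 6573 + 1 = 6856 days.
6856 mod 7 = 3, so 3 days before Wednesday is Sunday.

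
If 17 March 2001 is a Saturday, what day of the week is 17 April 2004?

Saturday

Day-of-year of March 17, 2001: 76.
Day-of-year of April 17, 2004: 108.
2001 has 365 days, so 365 − 76 = 289 days remain in 2001.
Full years: 2002: 365; 2003: 365. Sum = 730.
Total: 289 + 730 + 108 = 1127 days.
1127 is a multiple of 7, so 17 April 2004 falls on the same weekday: Saturday.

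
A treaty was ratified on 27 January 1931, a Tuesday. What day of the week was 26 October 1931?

Monday

January 1931: 31 − 27 = 4 days remain.
Then February 1931 (28), March (31), April (30), May (31), June (30), July (31), August (31), September (30): 28 + 31 + 30 + 31 + 30 + 31 + 31 + 30 = 242 days.
October 1–26, 1931: 26 days.
Total: 4 + 242 + 26 = 272 days.
272 mod 7 = 6, so 6 days after Tuesday is Monday.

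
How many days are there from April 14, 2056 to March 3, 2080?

From April 14, 2056 to April 14, 2079: 23 years, of which 5 contain a Feb 29 — 18×365 + 5×366 = 8400 days.
April 2079: 30 − 14 = 16 days remain.
Then 10 full months totalling 305 days.
March 1–3, 2080: 3 days.
Residual: 324 days.
Total: 8724 days.

8724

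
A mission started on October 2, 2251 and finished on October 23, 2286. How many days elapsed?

12805

From October 2, 2251 to October 2, 2286: 35 years, of which 9 contain a Feb 29 — 26×365 + 9×366 = 12784 days.
Within October 2286: 23 − 2 = 21 days.
Total: 12805 days.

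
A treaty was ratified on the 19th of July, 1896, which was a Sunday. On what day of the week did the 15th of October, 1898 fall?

Saturday

July 1896: 31 − 19 = 12 days remain.
Then 26 full months totalling 791 days.
October 1–15, 1898: 15 days.
Total: 12 + 791 + 15 = 818 days.
818 mod 7 = 6, so 6 days after Sunday is Saturday.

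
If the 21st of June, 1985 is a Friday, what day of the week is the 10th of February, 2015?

Tuesday

Day-of-year of June 21, 1985: 172.
Day-of-year of February 10, 2015: 41.
1985 has 365 days, so 365 − 172 = 193 days remain in 1985.
Full years 1986–2014: 22 common + 7 leap = 22×365 + 7×366 = 10592 days.
Total: 193 + 10592 + 41 = 10826 days.
10826 mod 7 = 4, so 4 days after Friday is Tuesday.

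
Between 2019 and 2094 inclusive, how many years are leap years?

19

Years divisible by 4: 2020, 2024, …, 2092 — 19 in all.
No century exceptions apply. Count: 19.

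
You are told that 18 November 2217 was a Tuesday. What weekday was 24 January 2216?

Count forward from the earlier date (January 24, 2216) to the later (November 18, 2217):
January 24, 2216 → January 24, 2217: 366 days (2216 is a leap year).
January 2217: 31 − 24 = 7 days remain.
Then 9 full months totalling 273 days.
November 1–18, 2217: 18 days.
Residual: 298 days.
Total: 664 days.
664 mod 7 = 6, so 6 days before Tuesday is Wednesday.

Wednesday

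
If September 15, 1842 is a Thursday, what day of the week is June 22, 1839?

Count forward from the earlier date (June 22, 1839) to the later (September 15, 1842):
June 22, 1839 → June 22, 1840: 366 days (1840 is a leap year).
June 22, 1840 → June 22, 1841: 365 days.
June 22, 1841 → June 22, 1842: 365 days.
June 1842: 30 − 22 = 8 days remain.
Then July (31), August (31): 31 + 31 = 62 days.
September 1–15, 1842: 15 days.
Residual: 85 days.
Total: 1181 days.
1181 mod 7 = 5, so 5 days before Thursday is Saturday.

Saturday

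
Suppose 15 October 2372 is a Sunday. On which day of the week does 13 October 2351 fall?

Count forward from the earlier date (October 13, 2351) to the later (October 15, 2372):
Day-of-year of October 13, 2351: 286.
Day-of-year of October 15, 2372: 289.
2351 has 365 days, so 365 − 286 = 79 days remain in 2351.
Full years 2352–2371: 15 common + 5 leap = 15×365 + 5×366 = 7305 days.
Total: 79 + 7305 + 289 = 7673 days.
7673 mod 7 = 1, so 1 day before Sunday is Saturday.

Saturday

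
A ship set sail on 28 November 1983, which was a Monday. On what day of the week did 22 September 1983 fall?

Thursday

Count forward from the earlier date (September 22, 1983) to the later (November 28, 1983):
September 1983: 30 − 22 = 8 days remain.
Then October (31): 31 days.
November 1–28, 1983: 28 days.
Total: 8 + 31 + 28 = 67 days.
67 mod 7 = 4, so 4 days before Monday is Thursday.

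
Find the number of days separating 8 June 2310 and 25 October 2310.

June 2310: 30 − 8 = 22 days remain.
Then July (31), August (31), September (30): 31 + 31 + 30 = 92 days.
October 1–25, 2310: 25 days.
Total: 22 + 92 + 25 = 139 days.

139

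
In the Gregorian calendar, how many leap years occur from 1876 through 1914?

9

Years divisible by 4 in [1876, 1914]: 1876, 1880, 1884, 1888, 1892, 1896, 1900, 1904, 1908, 1912.
Of these, 1900 is divisible by 100 but not 400, so not leap.
Leap years: 10 − 1 = 9.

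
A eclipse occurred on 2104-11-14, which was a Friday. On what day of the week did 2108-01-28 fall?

Day-of-year of November 14, 2104: 319.
Day-of-year of January 28, 2108: 28.
2104 has 366 days, so 366 − 319 = 47 days remain in 2104.
Full years: 2105: 365; 2106: 365; 2107: 365. Sum = 1095.
Total: 47 + 1095 + 28 = 1170 days.
1170 mod 7 = 1, so 1 day after Friday is Saturday.

Saturday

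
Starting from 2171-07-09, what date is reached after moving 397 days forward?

2172-08-09

Count 397 days after July 9, 2171:
July 9, 2171 → July 9, 2172: 366 days (2172 is a leap year).
July 2172: 31 − 9 = 22 days remain.
August 1–9, 2172: 9 days.
Residual: 31 days.
Total: 397 days.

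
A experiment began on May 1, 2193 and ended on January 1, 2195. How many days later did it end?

May 1, 2193 → May 1, 2194: 365 days.
May 2194: 31 − 1 = 30 days remain.
Then June (30), July (31), August (31), September (30), October (31), November (30), December (31): 30 + 31 + 31 + 30 + 31 + 30 + 31 = 214 days.
January 1, 2195: 1 day.
Residual: 245 days.
Total: 610 days.

610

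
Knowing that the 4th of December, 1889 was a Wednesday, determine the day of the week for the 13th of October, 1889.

Sunday

Count forward from the earlier date (October 13, 1889) to the later (December 4, 1889):
October 1889: 31 − 13 = 18 days remain.
Then November (30): 30 days.
December 1–4, 1889: 4 days.
Total: 18 + 30 + 4 = 52 days.
52 mod 7 = 3, so 3 days before Wednesday is Sunday.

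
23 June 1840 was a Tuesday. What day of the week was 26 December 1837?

Count forward from the earlier date (December 26, 1837) to the later (June 23, 1840):
December 26, 1837 → December 26, 1838: 365 days.
December 26, 1838 → December 26, 1839: 365 days.
December 1839: 31 − 26 = 5 days remain.
Then January (31), February 1840 (29), March (31), April (30), May (31): 31 + 29 + 31 + 30 + 31 = 152 days.
June 1–23, 1840: 23 days.
Residual: 180 days.
Total: 910 days.
910 is a multiple of 7, so 26 December 1837 falls on the same weekday: Tuesday.

Tuesday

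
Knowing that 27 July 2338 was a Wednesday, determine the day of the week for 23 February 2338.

Wednesday

Count forward from the earlier date (February 23, 2338) to the later (July 27, 2338):
February 2338: 28 − 23 = 5 days remain (2338 is not a leap year, so February has 28 days).
Then March (31), April (30), May (31), June (30): 31 + 30 + 31 + 30 = 122 days.
July 1–27, 2338: 27 days.
Total: 5 + 122 + 27 = 154 days.
154 is a multiple of 7, so 23 February 2338 falls on the same weekday: Wednesday.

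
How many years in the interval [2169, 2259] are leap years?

21

Years divisible by 4: 2172, 2176, …, 2256 — 22 in all.
Of these, 2200 is divisible by 100 but not 400, so not leap.
Leap years: 22 − 1 = 21.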